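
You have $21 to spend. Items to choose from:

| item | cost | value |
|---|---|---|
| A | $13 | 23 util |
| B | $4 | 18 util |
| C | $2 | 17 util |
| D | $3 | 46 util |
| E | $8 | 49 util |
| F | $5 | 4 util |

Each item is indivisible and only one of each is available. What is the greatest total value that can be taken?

Check high-value combinations within $21:
- B+C+D+E: cost 4+2+3+8=17, value 18+17+46+49=130
- B+D+E+F: cost 4+3+8+5=20, value 18+46+49+4=117
- C+D+E+F: cost 2+3+8+5=18, value 17+46+49+4=116
- B+D+E: cost 4+3+8=15, value 18+46+49=113
- C+D+E: cost 2+3+8=13, value 17+46+49=112
Best: 130 util.

130 util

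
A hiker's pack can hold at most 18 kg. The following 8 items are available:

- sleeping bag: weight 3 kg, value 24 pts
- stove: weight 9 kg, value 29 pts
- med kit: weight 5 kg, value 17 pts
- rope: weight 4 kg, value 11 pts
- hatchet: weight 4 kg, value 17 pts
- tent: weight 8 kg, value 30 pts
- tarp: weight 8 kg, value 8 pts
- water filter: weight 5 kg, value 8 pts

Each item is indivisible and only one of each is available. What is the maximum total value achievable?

71 pts

Check high-value combinations within 18 kg:
- sleeping bag+hatchet+tent: weight 3+4+8=15, value 24+17+30=71
- sleeping bag+med kit+tent: weight 3+5+8=16, value 24+17+30=71
- sleeping bag+stove+hatchet: weight 3+9+4=16, value 24+29+17=70
Best: 71 pts.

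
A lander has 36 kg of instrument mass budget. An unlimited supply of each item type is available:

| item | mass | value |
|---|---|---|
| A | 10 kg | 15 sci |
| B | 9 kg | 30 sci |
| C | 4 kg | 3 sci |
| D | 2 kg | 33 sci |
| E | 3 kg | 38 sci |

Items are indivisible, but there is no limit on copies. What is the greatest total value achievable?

594 sci

Best value-per-unit is D at 33/2, and filling with it alone uses mass 18×2=36. No mix of the others beats 18×33 = 594.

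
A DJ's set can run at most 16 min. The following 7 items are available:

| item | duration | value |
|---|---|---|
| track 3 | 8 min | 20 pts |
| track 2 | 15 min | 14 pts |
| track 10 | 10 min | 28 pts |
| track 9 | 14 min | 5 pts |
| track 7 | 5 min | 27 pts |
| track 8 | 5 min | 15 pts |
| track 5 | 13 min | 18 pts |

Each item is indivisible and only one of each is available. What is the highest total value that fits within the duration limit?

55 pts

Check high-value combinations within 16 min:
- track 10+track 7: duration 10+5=15, value 28+27=55
- track 3+track 7: duration 8+5=13, value 20+27=47
- track 10+track 8: duration 10+5=15, value 28+15=43
Best: 55 pts.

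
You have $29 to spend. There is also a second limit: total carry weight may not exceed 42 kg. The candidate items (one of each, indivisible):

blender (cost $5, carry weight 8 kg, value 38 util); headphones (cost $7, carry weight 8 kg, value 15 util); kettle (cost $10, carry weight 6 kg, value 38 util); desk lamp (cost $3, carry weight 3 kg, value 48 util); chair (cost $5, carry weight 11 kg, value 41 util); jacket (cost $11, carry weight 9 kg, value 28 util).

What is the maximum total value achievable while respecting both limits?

Feasible sets respecting both limits:
- blender+kettle+desk lamp+chair: cost 23, carry weight 28, value 165
- blender+desk lamp+chair+jacket: cost 24, carry weight 31, value 155
- kettle+desk lamp+chair+jacket: cost 29, carry weight 29, value 155
- blender+kettle+desk lamp+jacket: cost 29, carry weight 26, value 152
Best: 165 util.

165 util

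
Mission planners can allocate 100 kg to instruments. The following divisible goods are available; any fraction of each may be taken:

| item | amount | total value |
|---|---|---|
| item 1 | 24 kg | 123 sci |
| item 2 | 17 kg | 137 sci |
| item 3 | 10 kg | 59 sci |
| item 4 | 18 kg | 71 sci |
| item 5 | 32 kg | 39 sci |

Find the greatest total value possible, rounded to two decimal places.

Take in order of value per unit:
- item 2 (137/17 per unit): all 17 → value 137, running total 137.00
- item 3 (59/10 per unit): all 10 → value 59, running total 196.00
- item 1 (123/24 per unit): all 24 → value 123, running total 319.00
- item 4 (71/18 per unit): all 18 → value 71, running total 390.00
- item 5 (39/32 per unit): 31 of 32 → value 31×39/32 = 37.7813, running total 427.78
Total 427.78.

427.78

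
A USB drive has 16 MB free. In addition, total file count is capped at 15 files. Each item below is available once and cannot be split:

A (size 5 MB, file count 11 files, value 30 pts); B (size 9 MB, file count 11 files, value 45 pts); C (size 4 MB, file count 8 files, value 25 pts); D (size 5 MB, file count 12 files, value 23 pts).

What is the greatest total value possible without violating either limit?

Feasible sets respecting both limits:
- B: size 9, file count 11, value 45
- A: size 5, file count 11, value 30
- C: size 4, file count 8, value 25
- D: size 5, file count 12, value 23
Best: 45 pts.

45 pts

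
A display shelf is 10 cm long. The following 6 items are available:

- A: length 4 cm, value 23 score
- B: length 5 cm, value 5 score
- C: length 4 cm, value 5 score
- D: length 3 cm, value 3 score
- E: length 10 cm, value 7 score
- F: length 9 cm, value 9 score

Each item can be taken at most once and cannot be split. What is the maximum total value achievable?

Check high-value combinations within 10 cm:
- A+C: length 4+4=8, value 23+5=28
- A+B: length 4+5=9, value 23+5=28
- A+D: length 4+3=7, value 23+3=26
Best: 28 score.

28 score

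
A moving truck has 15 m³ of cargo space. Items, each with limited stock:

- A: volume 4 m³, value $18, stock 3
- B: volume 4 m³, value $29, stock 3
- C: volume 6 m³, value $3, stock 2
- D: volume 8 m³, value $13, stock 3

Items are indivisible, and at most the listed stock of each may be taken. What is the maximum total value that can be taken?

Best selections within volume 15 and stock limits:
- 3×B: volume 12, value 87
- 1×A + 2×B: volume 12, value 76
Best: $87.

$87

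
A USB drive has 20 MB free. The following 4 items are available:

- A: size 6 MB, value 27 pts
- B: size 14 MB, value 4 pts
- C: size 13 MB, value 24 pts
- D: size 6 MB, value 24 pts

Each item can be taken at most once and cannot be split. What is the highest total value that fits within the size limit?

51 pts

Check high-value combinations within 20 MB:
- A+D: size 6+6=12, value 27+24=51
- A+C: size 6+13=19, value 27+24=51
- C+D: size 13+6=19, value 24+24=48
- A+B: size 6+14=20, value 27+4=31
Best: 51 pts.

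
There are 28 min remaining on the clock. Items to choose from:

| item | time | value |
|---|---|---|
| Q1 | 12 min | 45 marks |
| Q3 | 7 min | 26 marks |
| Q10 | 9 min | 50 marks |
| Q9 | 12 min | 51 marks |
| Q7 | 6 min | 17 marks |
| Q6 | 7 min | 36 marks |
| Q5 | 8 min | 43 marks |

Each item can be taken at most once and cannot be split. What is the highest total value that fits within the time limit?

Check high-value combinations within 28 min:
- Q10+Q9+Q6: time 9+12+7=28, value 50+51+36=137
- Q1+Q10+Q6: time 12+9+7=28, value 45+50+36=131
- Q9+Q6+Q5: time 12+7+8=27, value 51+36+43=130
Best: 137 marks.

137 marks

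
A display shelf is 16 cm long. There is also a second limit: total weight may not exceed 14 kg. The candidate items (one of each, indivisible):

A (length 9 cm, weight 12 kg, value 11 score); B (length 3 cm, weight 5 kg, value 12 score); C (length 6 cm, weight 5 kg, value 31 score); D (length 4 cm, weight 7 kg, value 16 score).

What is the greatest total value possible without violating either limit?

47 score

Feasible sets respecting both limits:
- C+D: length 10, weight 12, value 47
- B+C: length 9, weight 10, value 43
- C: length 6, weight 5, value 31
- B+D: length 7, weight 12, value 28
Best: 47 score.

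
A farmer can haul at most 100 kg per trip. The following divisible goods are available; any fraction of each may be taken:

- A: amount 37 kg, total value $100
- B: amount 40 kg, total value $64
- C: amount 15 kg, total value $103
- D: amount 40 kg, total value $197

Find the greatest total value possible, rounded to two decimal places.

Take in order of value per unit:
- C (103/15 per unit): all 15 → value 103, running total 103.00
- D (197/40 per unit): all 40 → value 197, running total 300.00
- A (100/37 per unit): all 37 → value 100, running total 400.00
- B (64/40 per unit): 8 of 40 → value 8×64/40 = 12.8000, running total 412.80
Total 412.80.

412.80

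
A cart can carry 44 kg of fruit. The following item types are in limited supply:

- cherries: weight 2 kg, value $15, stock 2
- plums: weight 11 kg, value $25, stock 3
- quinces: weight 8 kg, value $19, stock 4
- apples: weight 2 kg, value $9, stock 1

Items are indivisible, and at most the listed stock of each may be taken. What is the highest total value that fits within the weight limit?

Top feasible selections:
- 2×cherries + 2×plums + 2×quinces + 1×apples: weight 44, value 127
- 2×cherries + 1×plums + 3×quinces + 1×apples: weight 41, value 121
- 2×cherries + 2×plums + 2×quinces: weight 42, value 118
Best: $127.

$127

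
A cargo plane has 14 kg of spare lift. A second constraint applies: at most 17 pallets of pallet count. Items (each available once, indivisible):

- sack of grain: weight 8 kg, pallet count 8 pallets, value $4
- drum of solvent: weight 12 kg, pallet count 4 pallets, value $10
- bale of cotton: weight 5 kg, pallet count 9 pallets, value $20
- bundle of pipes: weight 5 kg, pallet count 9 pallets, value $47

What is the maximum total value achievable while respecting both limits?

Feasible sets respecting both limits:
- sack of grain+bundle of pipes: weight 13, pallet count 17, value 51
- bundle of pipes: weight 5, pallet count 9, value 47
- sack of grain+bale of cotton: weight 13, pallet count 17, value 24
Best: $51.

$51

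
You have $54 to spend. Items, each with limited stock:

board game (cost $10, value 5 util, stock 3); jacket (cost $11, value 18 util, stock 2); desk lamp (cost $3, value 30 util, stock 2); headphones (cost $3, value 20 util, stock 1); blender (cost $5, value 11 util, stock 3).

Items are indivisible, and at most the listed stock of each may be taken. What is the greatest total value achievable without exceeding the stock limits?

Top feasible selections:
- 2×jacket + 2×desk lamp + 1×headphones + 3×blender: cost 46, value 149
- 1×board game + 2×jacket + 2×desk lamp + 1×headphones + 2×blender: cost 51, value 143
Best: 149 util.

149 util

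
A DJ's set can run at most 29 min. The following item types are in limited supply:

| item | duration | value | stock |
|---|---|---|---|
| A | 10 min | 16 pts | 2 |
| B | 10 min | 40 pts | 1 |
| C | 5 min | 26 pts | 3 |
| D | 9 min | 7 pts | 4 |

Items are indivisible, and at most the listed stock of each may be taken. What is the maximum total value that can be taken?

118 pts

Best selections within duration 29 and stock limits:
- 1×B + 3×C: duration 25, value 118
- 1×B + 2×C + 1×D: duration 29, value 99
- 1×A + 3×C: duration 25, value 94
Best: 118 pts.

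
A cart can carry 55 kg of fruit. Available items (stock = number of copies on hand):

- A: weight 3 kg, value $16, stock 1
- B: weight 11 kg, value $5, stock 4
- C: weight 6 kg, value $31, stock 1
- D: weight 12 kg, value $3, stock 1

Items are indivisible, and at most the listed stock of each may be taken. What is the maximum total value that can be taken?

$67

Best selections within weight 55 and stock limits:
- 1×A + 4×B + 1×C: weight 53, value 67
- 1×A + 3×B + 1×C + 1×D: weight 54, value 65
- 1×A + 3×B + 1×C: weight 42, value 62
Best: $67.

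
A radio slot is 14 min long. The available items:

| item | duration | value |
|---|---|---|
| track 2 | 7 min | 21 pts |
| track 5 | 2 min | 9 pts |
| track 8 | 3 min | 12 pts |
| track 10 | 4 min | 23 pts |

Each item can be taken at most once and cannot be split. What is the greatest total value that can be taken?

Check high-value combinations within 14 min:
- track 2+track 8+track 10: duration 7+3+4=14, value 21+12+23=56
- track 2+track 5+track 10: duration 7+2+4=13, value 21+9+23=53
- track 5+track 8+track 10: duration 2+3+4=9, value 9+12+23=44
- track 2+track 10: duration 7+4=11, value 21+23=44
- track 2+track 5+track 8: duration 7+2+3=12, value 21+9+12=42
Best: 56 pts.

56 pts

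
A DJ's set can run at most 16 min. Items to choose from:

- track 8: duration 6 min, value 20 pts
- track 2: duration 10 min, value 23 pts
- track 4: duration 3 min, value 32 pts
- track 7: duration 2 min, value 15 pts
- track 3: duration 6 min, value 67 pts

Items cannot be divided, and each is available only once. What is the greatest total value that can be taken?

119 pts

Check high-value combinations within 16 min:
- track 8+track 4+track 3: duration 6+3+6=15, value 20+32+67=119
- track 4+track 7+track 3: duration 3+2+6=11, value 32+15+67=114
- track 8+track 7+track 3: duration 6+2+6=14, value 20+15+67=102
- track 4+track 3: duration 3+6=9, value 32+67=99
Best: 119 pts.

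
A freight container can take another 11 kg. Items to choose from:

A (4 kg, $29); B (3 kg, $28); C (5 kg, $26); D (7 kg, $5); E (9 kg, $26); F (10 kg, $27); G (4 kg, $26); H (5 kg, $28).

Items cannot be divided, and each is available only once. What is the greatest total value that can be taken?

$83

This is a 0/1 knapsack; check combinations near the capacity.
- A+B+G: weight 4+3+4=11, value 29+28+26=83
- A+B: weight 4+3=7, value 29+28=57
- A+H: weight 4+5=9, value 29+28=57
Best: $83.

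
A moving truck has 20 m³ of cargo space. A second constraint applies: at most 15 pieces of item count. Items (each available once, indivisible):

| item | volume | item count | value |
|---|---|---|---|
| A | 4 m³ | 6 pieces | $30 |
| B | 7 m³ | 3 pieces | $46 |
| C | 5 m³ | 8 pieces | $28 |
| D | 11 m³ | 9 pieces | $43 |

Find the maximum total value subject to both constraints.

$89

Feasible sets respecting both limits:
- B+D: volume 18, item count 12, value 89
- A+B: volume 11, item count 9, value 76
- B+C: volume 12, item count 11, value 74
- A+D: volume 15, item count 15, value 73
Best: $89.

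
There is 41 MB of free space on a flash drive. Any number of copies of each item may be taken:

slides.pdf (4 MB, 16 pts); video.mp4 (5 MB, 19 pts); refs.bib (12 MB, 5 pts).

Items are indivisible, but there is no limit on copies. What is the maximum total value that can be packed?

Best value-per-unit is slides.pdf at 16/4; filling with it alone gives 10×16 = 160.
Optimal mix: 9×slides.pdf + 1×video.mp4 → size 41, value 163.

163 pts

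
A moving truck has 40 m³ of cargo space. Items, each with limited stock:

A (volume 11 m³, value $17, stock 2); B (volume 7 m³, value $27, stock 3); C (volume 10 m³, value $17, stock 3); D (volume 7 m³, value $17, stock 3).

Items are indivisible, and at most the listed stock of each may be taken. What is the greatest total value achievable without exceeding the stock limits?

$115

Best selections within volume 40 and stock limits:
- 3×B + 2×D: volume 35, value 115
- 3×B + 1×C + 1×D: volume 38, value 115
Best: $115.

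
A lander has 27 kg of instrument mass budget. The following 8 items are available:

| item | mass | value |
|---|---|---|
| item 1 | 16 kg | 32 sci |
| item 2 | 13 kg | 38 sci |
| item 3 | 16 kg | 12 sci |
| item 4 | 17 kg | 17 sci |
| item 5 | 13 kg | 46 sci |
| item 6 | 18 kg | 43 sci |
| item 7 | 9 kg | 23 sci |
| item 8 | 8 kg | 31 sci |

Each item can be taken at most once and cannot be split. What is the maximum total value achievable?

84 sci

Check high-value combinations within 27 kg:
- item 2+item 5: mass 13+13=26, value 38+46=84
- item 5+item 8: mass 13+8=21, value 46+31=77
- item 6+item 8: mass 18+8=26, value 43+31=74
- item 2+item 8: mass 13+8=21, value 38+31=69
Best: 84 sci.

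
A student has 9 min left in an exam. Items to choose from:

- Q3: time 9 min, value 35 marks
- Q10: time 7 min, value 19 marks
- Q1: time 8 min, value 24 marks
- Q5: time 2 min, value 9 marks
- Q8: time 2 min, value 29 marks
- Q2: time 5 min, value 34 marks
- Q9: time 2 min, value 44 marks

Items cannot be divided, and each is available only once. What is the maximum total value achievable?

107 marks

Check high-value combinations within 9 min:
- Q8+Q2+Q9: time 2+5+2=9, value 29+34+44=107
- Q5+Q2+Q9: time 2+5+2=9, value 9+34+44=87
- Q5+Q8+Q9: time 2+2+2=6, value 9+29+44=82
- Q2+Q9: time 5+2=7, value 34+44=78
Best: 107 marks.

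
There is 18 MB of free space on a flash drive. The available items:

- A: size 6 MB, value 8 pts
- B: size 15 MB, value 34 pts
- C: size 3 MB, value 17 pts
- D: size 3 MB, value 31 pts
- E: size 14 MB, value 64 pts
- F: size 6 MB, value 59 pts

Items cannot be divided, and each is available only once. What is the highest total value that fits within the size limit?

Check high-value combinations within 18 MB:
- A+C+D+F: size 6+3+3+6=18, value 8+17+31+59=115
- C+D+F: size 3+3+6=12, value 17+31+59=107
- A+D+F: size 6+3+6=15, value 8+31+59=98
- D+E: size 3+14=17, value 31+64=95
Best: 115 pts.

115 pts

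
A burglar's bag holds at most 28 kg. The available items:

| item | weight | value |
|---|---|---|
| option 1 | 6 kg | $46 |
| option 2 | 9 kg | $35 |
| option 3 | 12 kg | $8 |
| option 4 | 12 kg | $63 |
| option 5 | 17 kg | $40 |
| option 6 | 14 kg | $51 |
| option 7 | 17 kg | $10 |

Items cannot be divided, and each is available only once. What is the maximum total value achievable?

$144

This is a 0/1 knapsack; check combinations near the capacity.
- option 1+option 2+option 4: weight 6+9+12=27, value 46+35+63=144
- option 4+option 6: weight 12+14=26, value 63+51=114
- option 1+option 4: weight 6+12=18, value 46+63=109
- option 2+option 4: weight 9+12=21, value 35+63=98
Best: $144.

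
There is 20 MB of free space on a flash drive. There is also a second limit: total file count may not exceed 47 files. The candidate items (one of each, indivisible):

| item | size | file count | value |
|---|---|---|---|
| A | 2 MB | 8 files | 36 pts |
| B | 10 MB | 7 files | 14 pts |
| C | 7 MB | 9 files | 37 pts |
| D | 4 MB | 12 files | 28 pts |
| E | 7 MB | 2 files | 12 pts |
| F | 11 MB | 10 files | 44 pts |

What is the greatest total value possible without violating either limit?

Feasible sets respecting both limits:
- A+C+F: size 20, file count 27, value 117
- A+C+D+E: size 20, file count 31, value 113
- A+D+F: size 17, file count 30, value 108
Best: 117 pts.

117 pts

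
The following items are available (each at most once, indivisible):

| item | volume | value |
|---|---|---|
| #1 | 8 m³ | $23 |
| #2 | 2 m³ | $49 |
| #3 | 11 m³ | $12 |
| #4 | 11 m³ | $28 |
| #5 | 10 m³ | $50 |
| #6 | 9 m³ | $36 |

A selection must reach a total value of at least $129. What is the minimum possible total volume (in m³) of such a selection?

Subsets with value ≥ 129, sorted by total volume:
- #2+#5+#6: volume 21, value 135
- #1+#2+#5+#6: volume 29, value 158
- #1+#2+#4+#6: volume 30, value 136
- #1+#2+#4+#5: volume 31, value 150
Minimum volume: 21 m³.

21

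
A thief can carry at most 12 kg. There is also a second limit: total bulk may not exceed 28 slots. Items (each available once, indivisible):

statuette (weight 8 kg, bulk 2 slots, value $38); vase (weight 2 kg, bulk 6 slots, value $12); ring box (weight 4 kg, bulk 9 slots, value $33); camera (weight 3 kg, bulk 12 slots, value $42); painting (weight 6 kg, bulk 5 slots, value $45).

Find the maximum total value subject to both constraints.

$99

Feasible sets respecting both limits:
- vase+camera+painting: weight 11, bulk 23, value 99
- vase+ring box+painting: weight 12, bulk 20, value 90
- vase+ring box+camera: weight 9, bulk 27, value 87
Best: $99.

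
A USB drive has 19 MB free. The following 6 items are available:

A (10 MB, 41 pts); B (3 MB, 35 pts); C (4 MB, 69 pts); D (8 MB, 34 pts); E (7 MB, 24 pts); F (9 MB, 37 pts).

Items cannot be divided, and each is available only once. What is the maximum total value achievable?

This is a 0/1 knapsack; check combinations near the capacity.
- A+B+C: size 10+3+4=17, value 41+35+69=145
- B+C+F: size 3+4+9=16, value 35+69+37=141
- B+C+D: size 3+4+8=15, value 35+69+34=138
Best: 145 pts.

145 pts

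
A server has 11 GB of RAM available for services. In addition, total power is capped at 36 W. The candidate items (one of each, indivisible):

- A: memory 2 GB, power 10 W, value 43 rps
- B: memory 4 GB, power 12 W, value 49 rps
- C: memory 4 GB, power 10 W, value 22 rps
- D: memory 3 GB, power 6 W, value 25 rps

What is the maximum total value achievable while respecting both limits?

Feasible sets respecting both limits:
- A+B+D: memory 9, power 28, value 117
- A+B+C: memory 10, power 32, value 114
- B+C+D: memory 11, power 28, value 96
Best: 117 rps.

117 rps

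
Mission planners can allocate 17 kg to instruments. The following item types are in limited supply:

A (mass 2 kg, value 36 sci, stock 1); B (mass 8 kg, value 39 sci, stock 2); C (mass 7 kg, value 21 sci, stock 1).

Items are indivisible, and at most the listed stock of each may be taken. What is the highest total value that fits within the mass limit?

Best selections within mass 17 and stock limits:
- 1×A + 1×B + 1×C: mass 17, value 96
- 2×B: mass 16, value 78
- 1×A + 1×B: mass 10, value 75
- 1×B + 1×C: mass 15, value 60
Best: 96 sci.

96 sci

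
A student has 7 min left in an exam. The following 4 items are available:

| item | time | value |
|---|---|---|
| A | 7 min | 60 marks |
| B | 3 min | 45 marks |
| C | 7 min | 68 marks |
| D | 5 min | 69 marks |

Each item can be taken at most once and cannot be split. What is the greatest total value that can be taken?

69 marks

This is a 0/1 knapsack; check combinations near the capacity.
- D: time 5, value 69
- C: time 7, value 68
- A: time 7, value 60
- B: time 3, value 45
Best: 69 marks.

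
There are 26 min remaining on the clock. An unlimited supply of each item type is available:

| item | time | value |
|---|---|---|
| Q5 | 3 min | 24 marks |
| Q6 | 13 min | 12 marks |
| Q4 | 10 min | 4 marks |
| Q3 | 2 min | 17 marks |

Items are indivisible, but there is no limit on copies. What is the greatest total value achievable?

Best value-per-unit is Q3 at 17/2, and filling with it alone uses time 13×2=26. No mix of the others beats 13×17 = 221.

221 marks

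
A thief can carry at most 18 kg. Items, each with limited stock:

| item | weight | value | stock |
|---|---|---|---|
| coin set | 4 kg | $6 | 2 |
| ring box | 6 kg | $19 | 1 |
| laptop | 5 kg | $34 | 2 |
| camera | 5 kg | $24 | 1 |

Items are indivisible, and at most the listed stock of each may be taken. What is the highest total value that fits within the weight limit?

$92

Top feasible selections:
- 2×laptop + 1×camera: weight 15, value 92
- 1×ring box + 2×laptop: weight 16, value 87
- 2×coin set + 2×laptop: weight 18, value 80
Best: $92.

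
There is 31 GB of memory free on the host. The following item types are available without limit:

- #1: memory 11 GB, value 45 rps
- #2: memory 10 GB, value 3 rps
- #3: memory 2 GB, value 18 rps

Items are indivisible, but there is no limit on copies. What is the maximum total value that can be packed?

270 rps

Best value-per-unit is #3 at 18/2, and filling with it alone uses memory 15×2=30. No mix of the others beats 15×18 = 270.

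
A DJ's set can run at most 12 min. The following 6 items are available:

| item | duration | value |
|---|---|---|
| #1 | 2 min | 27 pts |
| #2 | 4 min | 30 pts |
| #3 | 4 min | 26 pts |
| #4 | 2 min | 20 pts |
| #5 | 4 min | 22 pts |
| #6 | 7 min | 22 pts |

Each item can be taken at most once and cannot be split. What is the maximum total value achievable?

Check high-value combinations within 12 min:
- #1+#2+#3+#4: duration 2+4+4+2=12, value 27+30+26+20=103
- #1+#2+#4+#5: duration 2+4+2+4=12, value 27+30+20+22=99
- #1+#3+#4+#5: duration 2+4+2+4=12, value 27+26+20+22=95
Best: 103 pts.

103 pts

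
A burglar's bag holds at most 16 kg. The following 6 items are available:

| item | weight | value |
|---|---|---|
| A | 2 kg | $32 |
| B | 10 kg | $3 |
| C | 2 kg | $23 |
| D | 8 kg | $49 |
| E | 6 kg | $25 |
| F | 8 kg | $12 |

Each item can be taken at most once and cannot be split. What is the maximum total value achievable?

Check high-value combinations within 16 kg:
- A+D+E: weight 2+8+6=16, value 32+49+25=106
- A+C+D: weight 2+2+8=12, value 32+23+49=104
- C+D+E: weight 2+8+6=16, value 23+49+25=97
- A+D: weight 2+8=10, value 32+49=81
Best: $106.

$106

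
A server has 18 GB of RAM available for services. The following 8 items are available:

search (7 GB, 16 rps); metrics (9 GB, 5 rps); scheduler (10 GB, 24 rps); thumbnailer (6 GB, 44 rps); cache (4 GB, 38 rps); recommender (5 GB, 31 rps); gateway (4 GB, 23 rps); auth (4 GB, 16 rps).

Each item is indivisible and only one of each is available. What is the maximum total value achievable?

Check high-value combinations within 18 GB:
- thumbnailer+cache+gateway+auth: memory 6+4+4+4=18, value 44+38+23+16=121
- thumbnailer+cache+recommender: memory 6+4+5=15, value 44+38+31=113
- cache+recommender+gateway+auth: memory 4+5+4+4=17, value 38+31+23+16=108
Best: 121 rps.

121 rps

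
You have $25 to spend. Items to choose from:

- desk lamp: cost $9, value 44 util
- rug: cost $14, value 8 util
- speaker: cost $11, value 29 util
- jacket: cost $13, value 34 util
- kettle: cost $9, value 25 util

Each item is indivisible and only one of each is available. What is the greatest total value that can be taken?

78 util

Check high-value combinations within $25:
- desk lamp+jacket: cost 9+13=22, value 44+34=78
- desk lamp+speaker: cost 9+11=20, value 44+29=73
- desk lamp+kettle: cost 9+9=18, value 44+25=69
- speaker+jacket: cost 11+13=24, value 29+34=63
Best: 78 util.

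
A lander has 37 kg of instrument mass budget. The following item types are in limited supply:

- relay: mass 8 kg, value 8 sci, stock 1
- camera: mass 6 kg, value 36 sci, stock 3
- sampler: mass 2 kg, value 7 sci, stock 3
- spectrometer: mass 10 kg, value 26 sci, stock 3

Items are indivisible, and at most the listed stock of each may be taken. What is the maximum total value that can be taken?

155 sci

Top feasible selections:
- 3×camera + 3×sampler + 1×spectrometer: mass 34, value 155
- 3×camera + 2×sampler + 1×spectrometer: mass 32, value 148
Best: 155 sci.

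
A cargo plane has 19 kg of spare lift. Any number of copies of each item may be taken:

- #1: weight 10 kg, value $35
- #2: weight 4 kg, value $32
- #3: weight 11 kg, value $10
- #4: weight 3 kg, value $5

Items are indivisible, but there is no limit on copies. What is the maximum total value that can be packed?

$133

Best value-per-unit is #2 at 32/4; filling with it alone gives 4×32 = 128.
Optimal mix: 4×#2 + 1×#4 → weight 19, value 133.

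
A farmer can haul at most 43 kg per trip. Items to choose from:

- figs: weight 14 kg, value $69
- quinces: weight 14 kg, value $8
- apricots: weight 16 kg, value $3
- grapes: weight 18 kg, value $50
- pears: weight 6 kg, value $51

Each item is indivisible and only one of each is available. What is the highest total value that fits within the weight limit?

$170

This is a 0/1 knapsack; check combinations near the capacity.
- figs+grapes+pears: weight 14+18+6=38, value 69+50+51=170
- figs+quinces+pears: weight 14+14+6=34, value 69+8+51=128
- figs+apricots+pears: weight 14+16+6=36, value 69+3+51=123
- figs+pears: weight 14+6=20, value 69+51=120
Best: $170.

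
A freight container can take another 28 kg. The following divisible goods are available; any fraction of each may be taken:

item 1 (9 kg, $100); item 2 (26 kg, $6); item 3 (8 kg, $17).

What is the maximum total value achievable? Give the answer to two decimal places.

119.54

Take in order of value per unit:
- item 1 (100/9 per unit): all 9 → value 100, running total 100.00
- item 3 (17/8 per unit): all 8 → value 17, running total 117.00
- item 2 (6/26 per unit): 11 of 26 → value 11×6/26 = 2.5385, running total 119.54
Total 119.54.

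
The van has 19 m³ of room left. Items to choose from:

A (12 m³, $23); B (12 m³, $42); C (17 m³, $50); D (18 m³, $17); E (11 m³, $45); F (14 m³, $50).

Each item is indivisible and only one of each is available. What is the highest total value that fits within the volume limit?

This is a 0/1 knapsack; check combinations near the capacity.
- F: volume 14, value 50
- C: volume 17, value 50
- E: volume 11, value 45
- B: volume 12, value 42
Best: $50.

$50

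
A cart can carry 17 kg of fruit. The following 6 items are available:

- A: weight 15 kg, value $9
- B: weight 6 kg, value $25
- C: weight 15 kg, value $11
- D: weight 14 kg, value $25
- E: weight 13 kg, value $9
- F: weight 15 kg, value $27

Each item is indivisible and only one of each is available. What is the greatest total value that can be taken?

This is a 0/1 knapsack; check combinations near the capacity.
- F: weight 15, value 27
- B: weight 6, value 25
- D: weight 14, value 25
- C: weight 15, value 11
Best: $27.

$27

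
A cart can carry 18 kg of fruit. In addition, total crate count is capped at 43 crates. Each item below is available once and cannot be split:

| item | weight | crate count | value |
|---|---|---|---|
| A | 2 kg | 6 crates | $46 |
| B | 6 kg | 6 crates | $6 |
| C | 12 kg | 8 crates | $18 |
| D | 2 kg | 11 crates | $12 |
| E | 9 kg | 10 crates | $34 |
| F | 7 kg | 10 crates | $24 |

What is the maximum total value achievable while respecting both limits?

Feasible sets respecting both limits:
- A+E+F: weight 18, crate count 26, value 104
- A+D+E: weight 13, crate count 27, value 92
- A+B+D+F: weight 17, crate count 33, value 88
- A+B+E: weight 17, crate count 22, value 86
Best: $104.

$104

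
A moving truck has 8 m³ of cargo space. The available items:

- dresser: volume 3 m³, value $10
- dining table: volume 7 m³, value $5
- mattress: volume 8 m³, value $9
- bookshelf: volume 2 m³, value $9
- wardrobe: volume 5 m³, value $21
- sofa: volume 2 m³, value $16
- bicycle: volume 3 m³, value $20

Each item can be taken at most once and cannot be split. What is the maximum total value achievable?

$46

Check high-value combinations within 8 m³:
- dresser+sofa+bicycle: volume 3+2+3=8, value 10+16+20=46
- bookshelf+sofa+bicycle: volume 2+2+3=7, value 9+16+20=45
- wardrobe+bicycle: volume 5+3=8, value 21+20=41
- dresser+bookshelf+bicycle: volume 3+2+3=8, value 10+9+20=39
- wardrobe+sofa: volume 5+2=7, value 21+16=37
Best: $46.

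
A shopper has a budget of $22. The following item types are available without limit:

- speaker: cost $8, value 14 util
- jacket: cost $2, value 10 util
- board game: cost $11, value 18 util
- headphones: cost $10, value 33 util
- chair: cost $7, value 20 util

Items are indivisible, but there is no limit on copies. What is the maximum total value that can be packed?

Best value-per-unit is jacket at 10/2, and filling with it alone uses cost 11×2=22. No mix of the others beats 11×10 = 110.

110 util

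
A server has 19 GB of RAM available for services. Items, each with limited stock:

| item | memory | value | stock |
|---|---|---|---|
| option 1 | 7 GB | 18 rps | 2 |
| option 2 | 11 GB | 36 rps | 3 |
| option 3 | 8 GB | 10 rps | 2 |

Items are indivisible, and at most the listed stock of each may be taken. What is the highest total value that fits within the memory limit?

Best selections within memory 19 and stock limits:
- 1×option 1 + 1×option 2: memory 18, value 54
- 1×option 2 + 1×option 3: memory 19, value 46
- 1×option 2: memory 11, value 36
- 2×option 1: memory 14, value 36
Best: 54 rps.

54 rps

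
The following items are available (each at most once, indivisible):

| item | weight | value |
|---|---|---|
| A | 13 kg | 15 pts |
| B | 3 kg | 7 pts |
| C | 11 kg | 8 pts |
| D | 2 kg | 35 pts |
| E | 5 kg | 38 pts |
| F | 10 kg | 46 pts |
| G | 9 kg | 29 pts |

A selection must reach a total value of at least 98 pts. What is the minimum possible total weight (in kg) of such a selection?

16

Subsets with value ≥ 98, sorted by total weight:
- D+E+G: weight 16, value 102
- D+E+F: weight 17, value 119
- B+D+E+G: weight 19, value 109
- B+D+E+F: weight 20, value 126
Minimum weight: 16 kg.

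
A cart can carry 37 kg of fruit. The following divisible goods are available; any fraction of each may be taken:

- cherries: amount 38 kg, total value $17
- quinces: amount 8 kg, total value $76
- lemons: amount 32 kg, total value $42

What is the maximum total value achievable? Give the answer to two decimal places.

Take in order of value per unit:
- quinces (76/8 per unit): all 8 → value 76, running total 76.00
- lemons (42/32 per unit): 29 of 32 → value 29×42/32 = 38.0625, running total 114.06
Total 114.06.

114.06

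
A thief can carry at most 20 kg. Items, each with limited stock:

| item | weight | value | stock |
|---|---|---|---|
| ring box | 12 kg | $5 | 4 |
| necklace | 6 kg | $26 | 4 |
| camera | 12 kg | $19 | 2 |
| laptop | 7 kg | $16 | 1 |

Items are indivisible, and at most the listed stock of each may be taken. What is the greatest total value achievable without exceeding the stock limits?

Top feasible selections:
- 3×necklace: weight 18, value 78
- 2×necklace + 1×laptop: weight 19, value 68
- 2×necklace: weight 12, value 52
- 1×necklace + 1×camera: weight 18, value 45
Best: $78.

$78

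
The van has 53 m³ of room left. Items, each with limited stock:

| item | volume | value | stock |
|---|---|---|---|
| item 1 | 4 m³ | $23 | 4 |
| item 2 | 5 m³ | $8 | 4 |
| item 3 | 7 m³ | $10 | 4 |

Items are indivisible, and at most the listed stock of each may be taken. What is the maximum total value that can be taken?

$146

Top feasible selections:
- 4×item 1 + 3×item 2 + 3×item 3: volume 52, value 146
- 4×item 1 + 4×item 2 + 2×item 3: volume 50, value 144
- 4×item 1 + 1×item 2 + 4×item 3: volume 49, value 140
Best: $146.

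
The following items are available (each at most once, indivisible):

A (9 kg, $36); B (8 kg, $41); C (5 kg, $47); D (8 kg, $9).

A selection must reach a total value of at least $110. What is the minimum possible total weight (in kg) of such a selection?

Subsets with value ≥ 110, sorted by total weight:
- A+B+C: weight 22, value 124
- A+B+C+D: weight 30, value 133
Minimum weight: 22 kg.

22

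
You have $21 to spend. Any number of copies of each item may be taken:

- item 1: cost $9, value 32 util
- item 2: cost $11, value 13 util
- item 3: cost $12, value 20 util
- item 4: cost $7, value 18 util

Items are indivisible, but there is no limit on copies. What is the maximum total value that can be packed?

Best value-per-unit is item 1 at 32/9, and filling with it alone uses cost 2×9=18. No mix of the others beats 2×32 = 64.

64 util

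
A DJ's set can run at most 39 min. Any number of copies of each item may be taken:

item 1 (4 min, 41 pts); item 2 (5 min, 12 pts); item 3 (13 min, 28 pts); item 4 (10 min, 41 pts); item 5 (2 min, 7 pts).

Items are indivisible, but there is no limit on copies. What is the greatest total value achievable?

376 pts

Best value-per-unit is item 1 at 41/4; filling with it alone gives 9×41 = 369.
Optimal mix: 9×item 1 + 1×item 5 → duration 38, value 376.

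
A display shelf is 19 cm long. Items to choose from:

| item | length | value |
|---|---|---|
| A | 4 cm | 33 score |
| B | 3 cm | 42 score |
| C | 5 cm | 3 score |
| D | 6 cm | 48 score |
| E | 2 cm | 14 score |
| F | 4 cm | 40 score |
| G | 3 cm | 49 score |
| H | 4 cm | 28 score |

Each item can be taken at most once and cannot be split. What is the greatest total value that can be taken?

193 score

Check high-value combinations within 19 cm:
- B+D+E+F+G: length 3+6+2+4+3=18, value 42+48+14+40+49=193
- A+B+F+G+H: length 4+3+4+3+4=18, value 33+42+40+49+28=192
- A+B+D+E+G: length 4+3+6+2+3=18, value 33+42+48+14+49=186
- A+D+E+F+G: length 4+6+2+4+3=19, value 33+48+14+40+49=184
Best: 193 score.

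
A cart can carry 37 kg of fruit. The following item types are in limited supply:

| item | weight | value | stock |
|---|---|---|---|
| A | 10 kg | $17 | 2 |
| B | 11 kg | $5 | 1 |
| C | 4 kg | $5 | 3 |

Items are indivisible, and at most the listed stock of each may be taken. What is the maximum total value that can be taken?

Top feasible selections:
- 2×A + 3×C: weight 32, value 49
- 2×A + 2×C: weight 28, value 44
- 2×A + 1×B + 1×C: weight 35, value 44
Best: $49.

$49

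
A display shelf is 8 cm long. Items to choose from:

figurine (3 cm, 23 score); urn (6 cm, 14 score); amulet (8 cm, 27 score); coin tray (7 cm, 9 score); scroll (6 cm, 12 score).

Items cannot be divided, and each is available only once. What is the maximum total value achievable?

This is a 0/1 knapsack; check combinations near the capacity.
- amulet: length 8, value 27
- figurine: length 3, value 23
- urn: length 6, value 14
- scroll: length 6, value 12
Best: 27 score.

27 score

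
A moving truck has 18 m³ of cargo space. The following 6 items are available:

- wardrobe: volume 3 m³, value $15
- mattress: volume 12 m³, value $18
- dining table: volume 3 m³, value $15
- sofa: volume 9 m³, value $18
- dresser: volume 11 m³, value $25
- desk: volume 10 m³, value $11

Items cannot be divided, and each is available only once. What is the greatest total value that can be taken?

Check high-value combinations within 18 m³:
- wardrobe+dining table+dresser: volume 3+3+11=17, value 15+15+25=55
- wardrobe+dining table+sofa: volume 3+3+9=15, value 15+15+18=48
- wardrobe+mattress+dining table: volume 3+12+3=18, value 15+18+15=48
- wardrobe+dining table+desk: volume 3+3+10=16, value 15+15+11=41
Best: $55.

$55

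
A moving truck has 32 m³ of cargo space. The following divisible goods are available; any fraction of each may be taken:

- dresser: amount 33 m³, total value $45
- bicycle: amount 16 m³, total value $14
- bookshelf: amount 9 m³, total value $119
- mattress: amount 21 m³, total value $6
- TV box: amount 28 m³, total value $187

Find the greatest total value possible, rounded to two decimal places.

272.61

Take in order of value per unit:
- bookshelf (119/9 per unit): all 9 → value 119, running total 119.00
- TV box (187/28 per unit): 23 of 28 → value 23×187/28 = 153.6071, running total 272.61
Total 272.61.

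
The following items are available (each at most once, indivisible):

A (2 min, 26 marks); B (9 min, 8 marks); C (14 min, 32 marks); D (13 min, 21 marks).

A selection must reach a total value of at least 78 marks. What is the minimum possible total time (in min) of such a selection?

Subsets with value ≥ 78, sorted by total time:
- A+C+D: time 29, value 79
- A+B+C+D: time 38, value 87
Minimum time: 29 min.

29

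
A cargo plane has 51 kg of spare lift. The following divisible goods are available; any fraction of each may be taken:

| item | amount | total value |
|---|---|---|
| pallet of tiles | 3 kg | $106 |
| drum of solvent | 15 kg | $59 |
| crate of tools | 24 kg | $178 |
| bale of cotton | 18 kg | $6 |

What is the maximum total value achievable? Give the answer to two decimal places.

Take in order of value per unit:
- pallet of tiles (106/3 per unit): all 3 → value 106, running total 106.00
- crate of tools (178/24 per unit): all 24 → value 178, running total 284.00
- drum of solvent (59/15 per unit): all 15 → value 59, running total 343.00
- bale of cotton (6/18 per unit): 9 of 18 → value 9×6/18 = 3.0000, running total 346.00
Total 346.00.

346.00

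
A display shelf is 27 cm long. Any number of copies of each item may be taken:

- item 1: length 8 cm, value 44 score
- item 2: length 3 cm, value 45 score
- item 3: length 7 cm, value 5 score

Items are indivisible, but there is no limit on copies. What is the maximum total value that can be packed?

Best value-per-unit is item 2 at 45/3, and filling with it alone uses length 9×3=27. No mix of the others beats 9×45 = 405.

405 score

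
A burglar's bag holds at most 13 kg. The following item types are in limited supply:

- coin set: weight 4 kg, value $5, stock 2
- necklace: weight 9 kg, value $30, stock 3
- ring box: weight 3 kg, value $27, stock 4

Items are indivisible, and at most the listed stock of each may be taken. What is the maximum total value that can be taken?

$108

Best selections within weight 13 and stock limits:
- 4×ring box: weight 12, value 108
- 1×coin set + 3×ring box: weight 13, value 86
- 3×ring box: weight 9, value 81
Best: $108.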